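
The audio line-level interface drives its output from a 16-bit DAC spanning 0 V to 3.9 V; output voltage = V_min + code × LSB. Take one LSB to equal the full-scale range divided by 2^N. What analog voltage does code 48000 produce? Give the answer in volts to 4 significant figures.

2.856 V

Full-scale range = 3.9 V. LSB = 3.9 V / 2^16.
Output = V_min + (48000/65536) × range = 0 + 0.732422 × 3.9 V
      = 0 + 2.85645 = 2.85645 V.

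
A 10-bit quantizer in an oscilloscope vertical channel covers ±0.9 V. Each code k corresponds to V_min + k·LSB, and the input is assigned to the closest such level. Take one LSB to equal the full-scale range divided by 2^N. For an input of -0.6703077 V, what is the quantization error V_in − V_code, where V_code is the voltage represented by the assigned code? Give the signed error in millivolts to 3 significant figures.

The full-scale span is 0.9 − (-0.9) = 1.8 V. LSB = 1.8 V / 2^10 ≈ 1.758 mV.
(V_in − V_min)/LSB = (-0.6703077 − (-0.9)) × 1024/1.8 = 130.6694 → nearest code k = 131.
Reconstructed level: -0.9 + 131 × 1.8/1024 V = -0.6697265625 V.
Error = V_in − V_code = -0.6703077 − (-0.6697265625) = −0.581 mV.

−0.581 mV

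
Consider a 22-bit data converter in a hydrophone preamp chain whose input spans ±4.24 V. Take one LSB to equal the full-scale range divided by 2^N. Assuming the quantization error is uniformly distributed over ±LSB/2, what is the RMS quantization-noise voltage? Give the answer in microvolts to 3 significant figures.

0.584 µV

Full-scale range = 4.24 V − (-4.24 V) = 8.48 V.
Step size = 8.48/4194304 V = 2.0218 µV.
σ_q = LSB/√12 = 2.0218 µV/3.4641 = 0.584 µV.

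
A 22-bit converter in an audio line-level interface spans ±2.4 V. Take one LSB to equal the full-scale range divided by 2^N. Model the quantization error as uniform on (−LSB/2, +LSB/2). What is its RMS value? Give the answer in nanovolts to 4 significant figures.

Full-scale range = 2.4 V − (-2.4 V) = 4.8 V.
One LSB is 4.8 V / 4194304 = 1.14441 µV.
For a uniform distribution on [−LSB/2, +LSB/2], V_rms = LSB/√12 = 1.14441 µV/3.4641 = 330.4 nV.

330.4 nV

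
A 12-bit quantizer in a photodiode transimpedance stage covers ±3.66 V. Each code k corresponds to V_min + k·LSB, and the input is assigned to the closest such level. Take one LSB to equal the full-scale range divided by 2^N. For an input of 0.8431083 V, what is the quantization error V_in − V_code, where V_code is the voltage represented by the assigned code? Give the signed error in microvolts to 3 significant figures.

Range = 3.66 − (-3.66) = 7.32 V. LSB = 7.32 V / 2^12 ≈ 1.787 mV.
(V_in − V_min)/LSB = (0.8431083 − (-3.66)) × 4096/7.32 = 2519.7721 → nearest code k = 2520.
V_code = V_min + k × range/2^12 = -3.66 + 2520 × 7.32/4096 = 0.8435156250 V.
V_in − V_code = 0.8431083 − (0.8435156250) = −407 µV.

−407 µV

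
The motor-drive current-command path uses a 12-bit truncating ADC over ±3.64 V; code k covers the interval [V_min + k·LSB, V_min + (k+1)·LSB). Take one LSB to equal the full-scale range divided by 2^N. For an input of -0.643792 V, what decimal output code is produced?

1685

Span: 3.64 V − (-3.64 V) = 7.28 V. LSB = 7.28 V / 2^12 ≈ 1.777 mV.
(V_in − V_min) × 2^12/range = (-0.643792 − (-3.64)) × 4096/7.28 = 1685.779.
Floor → code = 1685.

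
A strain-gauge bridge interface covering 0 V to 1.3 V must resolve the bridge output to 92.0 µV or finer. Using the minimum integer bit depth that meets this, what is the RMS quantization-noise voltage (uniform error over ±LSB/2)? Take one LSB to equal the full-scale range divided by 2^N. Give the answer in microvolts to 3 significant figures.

22.9 µV

Full-scale range = 1.3 V.
1.3 V / 92.0 µV = 14130. Since 2^13 = 8192 and 2^14 = 16384, N = 14.
One LSB is 1.3 V / 16384 = 79.346 µV.
RMS noise = LSB/√12 = 22.9 µV.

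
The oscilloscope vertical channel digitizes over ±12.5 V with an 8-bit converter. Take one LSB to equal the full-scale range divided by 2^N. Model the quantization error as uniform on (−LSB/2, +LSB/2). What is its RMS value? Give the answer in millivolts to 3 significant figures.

28.2 mV

Span: 12.5 V − (-12.5 V) = 25 V.
One LSB is 25 V / 256 = 97.656 mV.
For a uniform distribution on [−LSB/2, +LSB/2], V_rms = LSB/√12 = 97.656 mV/3.4641 = 28.2 mV.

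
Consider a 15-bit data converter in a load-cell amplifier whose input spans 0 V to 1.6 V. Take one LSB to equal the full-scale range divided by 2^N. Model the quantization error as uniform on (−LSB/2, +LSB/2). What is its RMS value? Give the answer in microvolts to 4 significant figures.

Range is 1.6 V.
One LSB is 1.6 V / 32768 = 48.8281 µV.
RMS of a uniform error over width LSB is LSB/√12 = 14.10 µV.

14.10 µV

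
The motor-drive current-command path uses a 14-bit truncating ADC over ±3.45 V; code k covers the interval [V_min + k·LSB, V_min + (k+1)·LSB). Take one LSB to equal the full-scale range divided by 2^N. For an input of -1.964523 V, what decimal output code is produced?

Span: 3.45 V − (-3.45 V) = 6.9 V. LSB = 6.9 V / 2^14 ≈ 421.1 µV.
V_in − V_min = -1.964523 − (-3.45) = 1.485477 V.
Divide by LSB: 1.485477 × 16384/6.9 = 3527.2544.
Truncating gives code 3527.

3527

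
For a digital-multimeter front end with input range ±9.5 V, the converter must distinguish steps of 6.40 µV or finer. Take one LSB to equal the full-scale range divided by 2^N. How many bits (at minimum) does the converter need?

Span: 9.5 V − (-9.5 V) = 19 V.
19 V / 6.40 µV = 2.969e6. Since 2^21 = 2097152 and 2^22 = 4194304, N = 22.

22 bits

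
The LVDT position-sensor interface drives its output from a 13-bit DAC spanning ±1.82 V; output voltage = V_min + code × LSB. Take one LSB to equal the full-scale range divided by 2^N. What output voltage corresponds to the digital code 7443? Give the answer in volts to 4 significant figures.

1.487 V

Full-scale range = 1.82 V − (-1.82 V) = 3.64 V. LSB = 3.64 V / 2^13.
Output = V_min + (7443/8192) × range = -1.82 + 0.908569 × 3.64 V
      = -1.82 + 3.30719 = 1.48719 V.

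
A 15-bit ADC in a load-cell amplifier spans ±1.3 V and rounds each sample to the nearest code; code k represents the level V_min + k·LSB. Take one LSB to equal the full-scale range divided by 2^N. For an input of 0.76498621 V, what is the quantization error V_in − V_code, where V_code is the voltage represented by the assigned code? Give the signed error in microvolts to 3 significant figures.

Full-scale range = 1.3 V − (-1.3 V) = 2.6 V. LSB = 2.6 V / 2^15 ≈ 79.35 µV.
(0.76498621 − (-1.3)) / LSB = 2.06498621 × 32768/2.6 = 26025.1800. Nearest integer: k = 26025.
V_code = -1.3 + (26025/32768) × 2.6 = 0.76497192383 V.
e = 0.76498621 − (0.76497192383) = +14.3 µV.

+14.3 µV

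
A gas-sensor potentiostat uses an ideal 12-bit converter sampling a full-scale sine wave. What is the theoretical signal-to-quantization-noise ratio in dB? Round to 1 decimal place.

74.0 dB

SNR = 6.02·12 + 1.76 = 74.00 dB.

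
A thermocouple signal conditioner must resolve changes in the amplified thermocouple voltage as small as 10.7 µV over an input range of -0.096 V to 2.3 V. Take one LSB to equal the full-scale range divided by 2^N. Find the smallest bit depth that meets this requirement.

Span: 2.3 V − (-0.096 V) = 2.396 V.
Levels needed ≥ 2.396/10.7 µV = 223900. 2^18 = 262144 suffices, so N_min = 18.

18 bits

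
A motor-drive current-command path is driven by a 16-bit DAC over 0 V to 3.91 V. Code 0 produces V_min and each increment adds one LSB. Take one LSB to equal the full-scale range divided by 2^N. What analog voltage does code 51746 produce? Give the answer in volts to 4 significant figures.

3.087 V

V_FS = 3.91 V. LSB = 3.91 V / 2^16.
V_out = 0 + 51746 × (3.91/65536) V
      = 0 V + 3.08726 V = 3.08726 V.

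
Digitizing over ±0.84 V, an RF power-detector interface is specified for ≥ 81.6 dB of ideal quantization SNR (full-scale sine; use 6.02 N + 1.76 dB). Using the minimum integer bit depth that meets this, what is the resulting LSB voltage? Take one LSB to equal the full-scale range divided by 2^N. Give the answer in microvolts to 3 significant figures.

103 µV

The full-scale span is 0.84 − (-0.84) = 1.68 V.
6.02 N + 1.76 ≥ 81.6 gives N ≥ 13.262, so the minimum integer is 14.
One LSB is 1.68 V / 16384 = 103 µV.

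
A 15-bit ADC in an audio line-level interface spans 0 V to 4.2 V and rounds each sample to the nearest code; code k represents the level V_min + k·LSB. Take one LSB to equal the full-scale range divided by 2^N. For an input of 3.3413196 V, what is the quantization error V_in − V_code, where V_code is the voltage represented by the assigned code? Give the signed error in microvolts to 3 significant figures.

−43.9 µV

Full-scale range = 4.2 V. LSB = 4.2 V / 2^15 ≈ 128.2 µV.
Position in LSBs: (3.3413196 − (0)) × 32768/4.2 = 26068.6573; rounding gives k = 26069.
Reconstructed level: 0 + 26069 × 4.2/32768 V = 3.3413635254 V.
Error = V_in − V_code = 3.3413196 − (3.3413635254) = −43.9 µV.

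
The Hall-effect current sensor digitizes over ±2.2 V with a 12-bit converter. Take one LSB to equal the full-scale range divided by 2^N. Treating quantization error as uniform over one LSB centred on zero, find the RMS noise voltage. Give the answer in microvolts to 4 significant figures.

310.1 µV

Full-scale range = 2.2 V − (-2.2 V) = 4.4 V.
LSB = 4.4 V ÷ 2^12 = 4.4/4096 V = 1.07422 mV.
V_rms = LSB/√12 = 1.07422 mV / √12 = 310.1 µV.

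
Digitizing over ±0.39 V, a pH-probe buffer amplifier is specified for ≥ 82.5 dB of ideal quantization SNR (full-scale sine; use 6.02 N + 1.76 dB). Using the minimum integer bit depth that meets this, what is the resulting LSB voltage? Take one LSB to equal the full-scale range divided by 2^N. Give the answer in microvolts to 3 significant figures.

47.6 µV

Span: 0.39 V − (-0.39 V) = 0.78 V.
6.02 N + 1.76 ≥ 82.5 gives N ≥ 13.412, so the minimum integer is 14.
LSB = 0.78 V / 2^14 = 47.6 µV.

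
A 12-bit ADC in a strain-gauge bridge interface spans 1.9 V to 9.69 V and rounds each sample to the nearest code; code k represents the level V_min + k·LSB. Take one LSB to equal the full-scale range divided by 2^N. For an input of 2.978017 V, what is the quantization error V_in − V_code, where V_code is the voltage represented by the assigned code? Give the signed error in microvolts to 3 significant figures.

−335 µV

Range = 9.69 − (1.9) = 7.79 V. LSB = 7.79 V / 2^12 ≈ 1.902 mV.
(2.978017 − (1.9)) / LSB = 1.078017 × 4096/7.79 = 566.8238. Nearest integer: k = 567.
V_code = V_min + k × range/2^12 = 1.9 + 567 × 7.79/4096 = 2.978352051 V.
e = 2.978017 − (2.978352051) = −335 µV.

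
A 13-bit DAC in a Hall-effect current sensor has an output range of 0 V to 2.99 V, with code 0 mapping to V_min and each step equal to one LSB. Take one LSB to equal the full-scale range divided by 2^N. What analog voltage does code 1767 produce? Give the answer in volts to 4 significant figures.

0.6449 V

Span = 2.99 V. LSB = 2.99 V / 2^13.
V_out = 0 + 1767 × (2.99/8192) V
      = 0 + 0.644938 = 0.644938 V.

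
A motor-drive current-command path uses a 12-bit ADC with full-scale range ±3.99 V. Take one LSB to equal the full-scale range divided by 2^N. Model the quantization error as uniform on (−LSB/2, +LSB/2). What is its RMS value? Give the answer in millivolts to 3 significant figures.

Range = 3.99 − (-3.99) = 7.98 V.
LSB = 7.98 V / 2^12 = 1.9482 mV.
RMS of a uniform error over width LSB is LSB/√12 = 0.562 mV.

0.562 mV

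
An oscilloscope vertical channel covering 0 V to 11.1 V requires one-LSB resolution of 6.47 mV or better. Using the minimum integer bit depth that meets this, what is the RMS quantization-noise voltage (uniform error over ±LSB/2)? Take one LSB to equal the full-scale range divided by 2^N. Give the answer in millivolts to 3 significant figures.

V_FS = 11.1 V.
Levels needed ≥ 11.1/6.47 mV = 1716. 2^11 = 2048 suffices, so N_min = 11.
One LSB is 11.1 V / 2048 = 5.4199 mV.
σ_q = LSB/√12 = 5.4199 mV/3.4641 = 1.56 mV.

1.56 mV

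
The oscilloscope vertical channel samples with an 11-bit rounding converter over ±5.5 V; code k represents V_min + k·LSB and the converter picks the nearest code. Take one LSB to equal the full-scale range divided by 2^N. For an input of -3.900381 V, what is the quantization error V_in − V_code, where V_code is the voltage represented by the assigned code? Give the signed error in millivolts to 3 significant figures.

Full-scale range = 5.5 V − (-5.5 V) = 11 V. LSB = 11 V / 2^11 ≈ 5.371 mV.
(-3.900381 − (-5.5)) / LSB = 1.599619 × 2048/11 = 297.8200. Nearest integer: k = 298.
V_code = -5.5 + (298/2048) × 11 = -3.899414063 V.
V_in − V_code = -3.900381 − (-3.899414063) = −0.967 mV.

−0.967 mV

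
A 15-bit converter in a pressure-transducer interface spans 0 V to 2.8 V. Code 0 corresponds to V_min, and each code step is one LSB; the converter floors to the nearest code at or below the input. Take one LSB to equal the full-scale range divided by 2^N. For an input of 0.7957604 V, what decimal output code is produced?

Range is 2.8 V. LSB = 2.8 V / 2^15 ≈ 85.45 µV.
V_in − V_min = 0.7957604 − (0) = 0.7957604 V.
Divide by LSB: 0.7957604 × 32768/2.8 = 9312.6703.
Truncating gives code 9312.

9312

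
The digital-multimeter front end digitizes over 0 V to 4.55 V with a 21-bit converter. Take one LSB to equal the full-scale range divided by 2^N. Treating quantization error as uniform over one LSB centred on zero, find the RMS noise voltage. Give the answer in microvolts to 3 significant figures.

0.626 µV

Span = 4.55 V.
Step size = 4.55/2097152 V = 2.1696 µV.
RMS of a uniform error over width LSB is LSB/√12 = 0.626 µV.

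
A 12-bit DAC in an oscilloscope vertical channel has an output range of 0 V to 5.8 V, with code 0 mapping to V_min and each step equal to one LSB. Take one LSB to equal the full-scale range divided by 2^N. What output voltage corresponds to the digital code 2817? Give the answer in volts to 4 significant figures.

3.989 V

Span = 5.8 V. LSB = 5.8 V / 2^12.
V_out = V_min + code × LSB = 0 V + 2817 × 5.8 V / 4096
      = 0 V + 3.98892 V = 3.98892 V.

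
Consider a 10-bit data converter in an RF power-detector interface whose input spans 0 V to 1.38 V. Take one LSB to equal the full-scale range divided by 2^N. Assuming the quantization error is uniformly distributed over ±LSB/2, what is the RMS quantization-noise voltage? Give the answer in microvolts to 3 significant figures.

389 µV

Full-scale range = 1.38 V.
One LSB is 1.38 V / 1024 = 1.3477 mV.
σ_q = LSB/√12 = 1.3477 mV/3.4641 = 389 µV.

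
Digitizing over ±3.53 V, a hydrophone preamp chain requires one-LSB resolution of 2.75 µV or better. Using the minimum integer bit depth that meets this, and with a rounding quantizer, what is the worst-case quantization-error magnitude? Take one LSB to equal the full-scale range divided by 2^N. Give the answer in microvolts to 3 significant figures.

0.842 µV

Span: 3.53 V − (-3.53 V) = 7.06 V.
Required number of levels: 7.06/2.75 µV = 2.5673e6; smallest N with 2^N ≥ that is 22.
LSB = 7.06 V / 2^22 = 1.6832 µV.
|e|_max = LSB/2 = 0.842 µV.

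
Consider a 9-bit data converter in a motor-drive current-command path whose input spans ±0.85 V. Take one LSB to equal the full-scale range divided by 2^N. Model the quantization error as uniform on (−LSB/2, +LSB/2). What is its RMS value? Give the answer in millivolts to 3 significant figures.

0.958 mV

Span: 0.85 V − (-0.85 V) = 1.7 V.
Step size = 1.7/512 V = 3.3203 mV.
V_rms = LSB/√12 = 3.3203 mV / √12 = 0.958 mV.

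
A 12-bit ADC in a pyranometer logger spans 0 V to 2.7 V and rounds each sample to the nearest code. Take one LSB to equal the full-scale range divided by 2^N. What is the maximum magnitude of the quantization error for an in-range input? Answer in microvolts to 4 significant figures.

329.6 µV

V_FS = 2.7 V.
Step size = 2.7/4096 V = 0.659180 mV.
A rounding quantizer has |error| ≤ LSB/2 = 329.6 µV.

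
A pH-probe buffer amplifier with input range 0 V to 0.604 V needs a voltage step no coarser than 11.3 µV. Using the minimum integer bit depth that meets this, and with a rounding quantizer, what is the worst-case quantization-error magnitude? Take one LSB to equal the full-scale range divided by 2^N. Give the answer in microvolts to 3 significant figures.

Span = 0.604 V.
Need 2^N ≥ 0.604 V / 11.3 µV = 53450 → N_min = 16.
Step size = 0.604/65536 V = 9.2163 µV.
Half an LSB is 4.61 µV.

4.61 µV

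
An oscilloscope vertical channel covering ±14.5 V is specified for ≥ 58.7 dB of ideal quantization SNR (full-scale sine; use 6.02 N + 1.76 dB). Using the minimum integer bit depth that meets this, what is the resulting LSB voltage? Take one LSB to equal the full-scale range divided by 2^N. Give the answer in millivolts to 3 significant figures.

Span: 14.5 V − (-14.5 V) = 29 V.
Required N = ⌈(58.7 − 1.76)/6.02⌉ = ⌈9.458⌉ = 10.
LSB = 29 V ÷ 2^10 = 29/1024 V = 28.3 mV.

28.3 mV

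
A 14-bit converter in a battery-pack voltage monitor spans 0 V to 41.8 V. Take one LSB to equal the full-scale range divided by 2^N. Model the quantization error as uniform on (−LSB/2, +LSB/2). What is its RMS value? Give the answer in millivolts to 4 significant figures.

Range is 41.8 V.
LSB = 41.8 V ÷ 2^14 = 41.8/16384 V = 2.55127 mV.
V_rms = LSB/√12 = 2.55127 mV / √12 = 0.7365 mV.

0.7365 mV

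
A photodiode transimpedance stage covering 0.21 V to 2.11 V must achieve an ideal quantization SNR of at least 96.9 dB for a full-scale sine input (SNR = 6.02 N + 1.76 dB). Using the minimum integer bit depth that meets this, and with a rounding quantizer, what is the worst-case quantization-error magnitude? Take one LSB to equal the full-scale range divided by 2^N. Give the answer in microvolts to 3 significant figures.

14.5 µV

Span: 2.11 V − (0.21 V) = 1.9 V.
Solving 6.02 N ≥ 96.9 − 1.76: N ≥ 15.804. Round up → N = 16.
Step size = 1.9/65536 V = 28.992 µV.
Max error for round-to-nearest is LSB/2 = 14.5 µV.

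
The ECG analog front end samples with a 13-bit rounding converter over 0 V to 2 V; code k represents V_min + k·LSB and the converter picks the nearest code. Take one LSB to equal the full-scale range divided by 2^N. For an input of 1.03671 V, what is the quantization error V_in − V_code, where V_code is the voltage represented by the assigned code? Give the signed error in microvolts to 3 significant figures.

+88.9 µV

Range is 2 V. LSB = 2 V / 2^13 ≈ 244.1 µV.
(V_in − V_min)/LSB = (1.03671 − (0)) × 8192/2 = 4246.3642 → nearest code k = 4246.
Reconstructed level: 0 + 4246 × 2/8192 V = 1.036621094 V.
Error = V_in − V_code = 1.03671 − (1.036621094) = +88.9 µV.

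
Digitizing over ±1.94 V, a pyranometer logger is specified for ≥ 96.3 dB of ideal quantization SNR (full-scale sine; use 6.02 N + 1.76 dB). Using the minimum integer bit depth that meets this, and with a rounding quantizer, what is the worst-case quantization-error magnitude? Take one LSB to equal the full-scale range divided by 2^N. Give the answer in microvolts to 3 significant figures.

Full-scale range = 1.94 V − (-1.94 V) = 3.88 V.
N ≥ (96.3 − 1.76)/6.02 = 15.704 → N_min = 16.
LSB = 3.88 V / 2^16 = 59.204 µV.
Max error for round-to-nearest is LSB/2 = 29.6 µV.

29.6 µV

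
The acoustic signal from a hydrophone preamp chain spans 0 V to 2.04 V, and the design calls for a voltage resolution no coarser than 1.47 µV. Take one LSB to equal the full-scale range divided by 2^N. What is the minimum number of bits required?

21 bits

Span = 2.04 V.
Need 2^N ≥ 2.04 V / 1.47 µV = 1.388e6 → N_min = 21.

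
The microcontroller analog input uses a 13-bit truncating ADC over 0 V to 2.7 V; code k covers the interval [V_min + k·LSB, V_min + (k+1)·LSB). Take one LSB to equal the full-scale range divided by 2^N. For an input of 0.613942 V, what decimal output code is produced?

1862

Full-scale range = 2.7 V. LSB = 2.7 V / 2^13 ≈ 329.6 µV.
(V_in − V_min) × 2^13/range = (0.613942 − (0)) × 8192/2.7 = 1862.746.
Floor → code = 1862.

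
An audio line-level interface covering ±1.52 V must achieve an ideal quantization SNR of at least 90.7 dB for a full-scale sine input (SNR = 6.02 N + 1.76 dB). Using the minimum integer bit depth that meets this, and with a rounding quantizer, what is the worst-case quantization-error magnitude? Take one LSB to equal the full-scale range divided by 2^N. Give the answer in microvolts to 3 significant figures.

Span: 1.52 V − (-1.52 V) = 3.04 V.
N ≥ (90.7 − 1.76)/6.02 = 14.774 → N_min = 15.
One LSB is 3.04 V / 32768 = 92.773 µV.
|e|_max = LSB/2 = 46.4 µV.

46.4 µV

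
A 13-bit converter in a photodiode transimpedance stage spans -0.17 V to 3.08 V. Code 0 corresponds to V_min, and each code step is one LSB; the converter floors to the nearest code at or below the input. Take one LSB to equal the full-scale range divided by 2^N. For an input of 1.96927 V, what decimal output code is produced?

5392

Span: 3.08 V − (-0.17 V) = 3.25 V. LSB = 3.25 V / 2^13 ≈ 396.7 µV.
code = ⌊(V_in − V_min)/LSB⌋ = ⌊(V_in − V_min) × 2^13 / range⌋
     = ⌊(1.96927 − (-0.17)) × 8192 / 3.25⌋ = ⌊2.13927 × 8192/3.25⌋
     = ⌊5392.277⌋ = 5392.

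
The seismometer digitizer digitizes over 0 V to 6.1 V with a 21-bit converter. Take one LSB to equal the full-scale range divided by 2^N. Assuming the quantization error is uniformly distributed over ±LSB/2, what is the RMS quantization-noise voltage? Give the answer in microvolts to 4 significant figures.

0.8397 µV

V_FS = 6.1 V.
One LSB is 6.1 V / 2097152 = 2.90871 µV.
σ_q = LSB/√12 = 2.90871 µV/3.4641 = 0.8397 µV.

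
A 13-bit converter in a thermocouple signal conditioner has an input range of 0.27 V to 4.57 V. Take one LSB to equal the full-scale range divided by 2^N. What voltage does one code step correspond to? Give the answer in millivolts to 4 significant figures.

Full-scale range = 4.57 V − (0.27 V) = 4.3 V.
There are 2^13 = 8192 steps.
Step size = 4.3/8192 V = 0.5249 mV.

0.5249 mV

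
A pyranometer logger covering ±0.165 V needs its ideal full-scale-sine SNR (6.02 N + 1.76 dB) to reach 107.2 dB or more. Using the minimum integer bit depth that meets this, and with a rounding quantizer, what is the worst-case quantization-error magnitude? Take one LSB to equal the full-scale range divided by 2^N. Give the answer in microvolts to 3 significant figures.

0.629 µV

Range = 0.165 − (-0.165) = 0.33 V.
Solving 6.02 N ≥ 107.2 − 1.76: N ≥ 17.515. Round up → N = 18.
LSB = 0.33 V / 2^18 = 1.2589 µV.
Max error for round-to-nearest is LSB/2 = 0.629 µV.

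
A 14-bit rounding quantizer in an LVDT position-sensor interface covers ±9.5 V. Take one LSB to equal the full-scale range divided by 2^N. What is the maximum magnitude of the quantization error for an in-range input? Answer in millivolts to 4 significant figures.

0.5798 mV

Span: 9.5 V − (-9.5 V) = 19 V.
Step size = 19/16384 V = 1.15967 mV.
A rounding quantizer has |error| ≤ LSB/2 = 0.5798 mV.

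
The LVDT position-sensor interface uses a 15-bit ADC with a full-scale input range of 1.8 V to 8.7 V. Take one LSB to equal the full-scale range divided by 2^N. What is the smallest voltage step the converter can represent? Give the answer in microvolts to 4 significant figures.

Range = 8.7 − (1.8) = 6.9 V.
2^15 = 32768 levels.
Step size = 6.9/32768 V = 210.6 µV.

210.6 µV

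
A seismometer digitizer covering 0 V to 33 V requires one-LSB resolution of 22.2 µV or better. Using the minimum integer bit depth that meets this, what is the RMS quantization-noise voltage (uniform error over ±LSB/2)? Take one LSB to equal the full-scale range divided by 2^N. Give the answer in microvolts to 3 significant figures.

Span = 33 V.
Required number of levels: 33/22.2 µV = 1.4865e6; smallest N with 2^N ≥ that is 21.
LSB = 33 V ÷ 2^21 = 33/2097152 V = 15.736 µV.
V_rms = LSB/√12 = 4.54 µV.

4.54 µV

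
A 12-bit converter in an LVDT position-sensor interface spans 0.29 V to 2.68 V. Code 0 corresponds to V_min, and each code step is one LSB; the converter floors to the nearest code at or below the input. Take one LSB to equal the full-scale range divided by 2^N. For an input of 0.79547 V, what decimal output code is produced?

866

Range = 2.68 − (0.29) = 2.39 V. LSB = 2.39 V / 2^12 ≈ 0.5835 mV.
(V_in − V_min) × 2^12/range = (0.79547 − (0.29)) × 4096/2.39 = 866.278.
Floor → code = 866.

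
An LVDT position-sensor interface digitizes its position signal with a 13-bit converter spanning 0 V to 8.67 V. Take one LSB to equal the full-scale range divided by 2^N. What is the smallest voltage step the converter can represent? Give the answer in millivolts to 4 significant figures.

1.058 mV

V_FS = 8.67 V.
There are 2^13 = 8192 steps.
LSB = 8.67 V ÷ 2^13 = 8.67/8192 V = 1.058 mV.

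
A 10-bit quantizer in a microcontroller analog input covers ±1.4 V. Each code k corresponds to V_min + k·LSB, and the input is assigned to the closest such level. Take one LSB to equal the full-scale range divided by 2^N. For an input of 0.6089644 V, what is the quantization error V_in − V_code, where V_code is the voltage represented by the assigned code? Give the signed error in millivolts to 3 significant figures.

Range = 1.4 − (-1.4) = 2.8 V. LSB = 2.8 V / 2^10 ≈ 2.734 mV.
(V_in − V_min)/LSB = (0.6089644 − (-1.4)) × 1024/2.8 = 734.7070 → nearest code k = 735.
Reconstructed level: -1.4 + 735 × 2.8/1024 V = 0.6097656250 V.
e = 0.6089644 − (0.6097656250) = −0.801 mV.

−0.801 mV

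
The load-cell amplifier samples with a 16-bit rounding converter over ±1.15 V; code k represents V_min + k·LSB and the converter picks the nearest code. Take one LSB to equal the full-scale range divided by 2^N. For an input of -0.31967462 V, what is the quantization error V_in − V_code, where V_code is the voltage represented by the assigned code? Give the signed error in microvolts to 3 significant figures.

+7.69 µV

Range = 1.15 − (-1.15) = 2.3 V. LSB = 2.3 V / 2^16 ≈ 35.10 µV.
(V_in − V_min)/LSB = (-0.31967462 − (-1.15)) × 65536/2.3 = 23659.2192 → nearest code k = 23659.
Reconstructed level: -1.15 + 23659 × 2.3/65536 V = -0.31968231201 V.
e = -0.31967462 − (-0.31968231201) = +7.69 µV.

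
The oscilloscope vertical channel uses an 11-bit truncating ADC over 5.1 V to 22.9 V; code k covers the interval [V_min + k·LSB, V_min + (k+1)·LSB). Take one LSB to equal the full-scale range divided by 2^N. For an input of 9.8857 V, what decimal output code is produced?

Span: 22.9 V − (5.1 V) = 17.8 V. LSB = 17.8 V / 2^11 ≈ 8.691 mV.
(V_in − V_min) × 2^11/range = (9.8857 − (5.1)) × 2048/17.8 = 550.624.
Floor → code = 550.

550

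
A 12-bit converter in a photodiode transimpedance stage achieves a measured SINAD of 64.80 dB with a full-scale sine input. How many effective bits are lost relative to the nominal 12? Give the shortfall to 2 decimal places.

Effective bits = (64.80 − 1.76)/6.02 = 10.4718.
Lost resolution: 12 − 10.4718 = 1.5282 bits.

1.53 bits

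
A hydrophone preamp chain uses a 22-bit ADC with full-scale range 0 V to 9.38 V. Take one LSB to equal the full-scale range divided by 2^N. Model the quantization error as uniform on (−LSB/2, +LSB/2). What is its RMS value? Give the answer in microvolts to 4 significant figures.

0.6456 µV

Span = 9.38 V.
Step size = 9.38/4194304 V = 2.23637 µV.
For a uniform distribution on [−LSB/2, +LSB/2], V_rms = LSB/√12 = 2.23637 µV/3.4641 = 0.6456 µV.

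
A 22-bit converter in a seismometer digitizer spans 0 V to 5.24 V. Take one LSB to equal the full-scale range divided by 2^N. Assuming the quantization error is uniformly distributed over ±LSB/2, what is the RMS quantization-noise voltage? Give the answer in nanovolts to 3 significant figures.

361 nV

V_FS = 5.24 V.
One LSB is 5.24 V / 4194304 = 1.2493 µV.
V_rms = LSB/√12 = 1.2493 µV / √12 = 361 nV.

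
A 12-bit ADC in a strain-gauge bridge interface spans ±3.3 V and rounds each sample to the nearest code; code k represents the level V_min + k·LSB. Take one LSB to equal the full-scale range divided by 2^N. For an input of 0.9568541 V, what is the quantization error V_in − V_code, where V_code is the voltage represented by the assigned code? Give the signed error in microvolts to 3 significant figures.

Span: 3.3 V − (-3.3 V) = 6.6 V. LSB = 6.6 V / 2^12 ≈ 1.611 mV.
(0.9568541 − (-3.3)) / LSB = 4.2568541 × 4096/6.6 = 2641.8295. Nearest integer: k = 2642.
Reconstructed level: -3.3 + 2642 × 6.6/4096 V = 0.9571289063 V.
Error = V_in − V_code = 0.9568541 − (0.9571289063) = −275 µV.

−275 µV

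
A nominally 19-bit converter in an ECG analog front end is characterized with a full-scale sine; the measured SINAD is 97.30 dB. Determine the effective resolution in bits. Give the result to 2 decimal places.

15.87 bits

ENOB = (SINAD − 1.76) / 6.02 = (97.30 − 1.76) / 6.02 = 95.54 / 6.02 = 15.8704.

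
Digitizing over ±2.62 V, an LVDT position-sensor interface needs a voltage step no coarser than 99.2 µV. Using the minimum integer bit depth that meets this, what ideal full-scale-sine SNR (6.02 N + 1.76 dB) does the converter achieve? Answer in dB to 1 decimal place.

Full-scale range = 2.62 V − (-2.62 V) = 5.24 V.
Need 2^N ≥ 5.24 V / 99.2 µV = 52820 → N_min = 16.
Ideal SNR at N = 16: 6.02·16 + 1.76 = 98.1 dB.

98.1 dB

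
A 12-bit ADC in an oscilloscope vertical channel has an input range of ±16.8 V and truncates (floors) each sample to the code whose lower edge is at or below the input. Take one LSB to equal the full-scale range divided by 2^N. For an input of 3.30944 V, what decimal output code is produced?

2451

Range = 16.8 − (-16.8) = 33.6 V. LSB = 33.6 V / 2^12 ≈ 8.203 mV.
V_in − V_min = 3.30944 − (-16.8) = 20.10944 V.
Divide by LSB: 20.10944 × 4096/33.6 = 2451.4365.
Truncating gives code 2451.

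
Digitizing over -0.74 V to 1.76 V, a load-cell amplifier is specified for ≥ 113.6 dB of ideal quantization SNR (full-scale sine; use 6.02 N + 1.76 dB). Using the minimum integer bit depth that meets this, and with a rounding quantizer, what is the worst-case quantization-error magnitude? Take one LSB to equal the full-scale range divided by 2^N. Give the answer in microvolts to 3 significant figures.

Full-scale range = 1.76 V − (-0.74 V) = 2.5 V.
6.02 N + 1.76 ≥ 113.6 gives N ≥ 18.578, so the minimum integer is 19.
LSB = 2.5 V ÷ 2^19 = 2.5/524288 V = 4.7684 µV.
|e|_max = LSB/2 = 2.38 µV.

2.38 µV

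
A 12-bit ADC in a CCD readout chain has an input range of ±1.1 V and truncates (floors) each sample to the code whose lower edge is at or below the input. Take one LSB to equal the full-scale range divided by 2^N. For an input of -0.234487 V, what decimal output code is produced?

1611

Range = 1.1 − (-1.1) = 2.2 V. LSB = 2.2 V / 2^12 ≈ 0.5371 mV.
code = ⌊(V_in − V_min)/LSB⌋ = ⌊(V_in − V_min) × 2^12 / range⌋
     = ⌊(-0.234487 − (-1.1)) × 4096 / 2.2⌋ = ⌊0.865513 × 4096/2.2⌋
     = ⌊1611.428⌋ = 1611.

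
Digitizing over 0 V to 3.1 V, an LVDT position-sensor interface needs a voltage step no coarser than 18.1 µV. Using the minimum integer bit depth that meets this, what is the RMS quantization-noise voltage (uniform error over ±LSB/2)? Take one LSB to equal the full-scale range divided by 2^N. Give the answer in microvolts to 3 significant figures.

3.41 µV

V_FS = 3.1 V.
3.1 V / 18.1 µV = 171300. Since 2^17 = 131072 and 2^18 = 262144, N = 18.
LSB = 3.1 V / 2^18 = 11.826 µV.
V_rms = LSB/√12 = 3.41 µV.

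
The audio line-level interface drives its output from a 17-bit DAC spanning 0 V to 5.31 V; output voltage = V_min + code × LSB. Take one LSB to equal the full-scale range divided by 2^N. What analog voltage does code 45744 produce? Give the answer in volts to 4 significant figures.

V_FS = 5.31 V. LSB = 5.31 V / 2^17.
Output = V_min + (45744/131072) × range = 0 + 0.348999 × 5.31 V
      = 0 + 1.85318 = 1.85318 V.

1.853 V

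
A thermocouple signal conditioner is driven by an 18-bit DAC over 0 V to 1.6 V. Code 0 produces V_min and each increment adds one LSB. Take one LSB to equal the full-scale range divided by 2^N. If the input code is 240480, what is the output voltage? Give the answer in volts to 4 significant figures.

Full-scale range = 1.6 V. LSB = 1.6 V / 2^18.
V_out = V_min + code × LSB = 0 V + 240480 × 1.6 V / 262144
      = 0 + 1.46777 = 1.46777 V.

1.468 V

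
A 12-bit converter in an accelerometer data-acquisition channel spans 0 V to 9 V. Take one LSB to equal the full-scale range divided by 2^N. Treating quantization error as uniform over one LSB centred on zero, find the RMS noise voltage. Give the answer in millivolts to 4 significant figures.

0.6343 mV

Full-scale range = 9 V.
LSB = 9 V / 2^12 = 2.19727 mV.
σ_q = LSB/√12 = 2.19727 mV/3.4641 = 0.6343 mV.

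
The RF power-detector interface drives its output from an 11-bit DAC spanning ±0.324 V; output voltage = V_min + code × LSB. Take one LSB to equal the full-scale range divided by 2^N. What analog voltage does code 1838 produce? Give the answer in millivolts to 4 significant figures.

Span: 0.324 V − (-0.324 V) = 0.648 V. LSB = 0.648 V / 2^11.
V_out = -0.324 + 1838 × (0.648/2048) V
      = -0.324 V + 0.581555 V = 0.257555 V.

257.6 mV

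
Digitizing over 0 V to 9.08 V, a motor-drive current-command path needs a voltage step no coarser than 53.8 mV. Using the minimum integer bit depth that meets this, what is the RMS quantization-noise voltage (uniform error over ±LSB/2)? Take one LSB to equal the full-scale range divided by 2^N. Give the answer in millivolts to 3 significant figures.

V_FS = 9.08 V.
Required number of levels: 9.08/53.8 mV = 168.77; smallest N with 2^N ≥ that is 8.
One LSB is 9.08 V / 256 = 35.469 mV.
V_rms = LSB/√12 = 10.2 mV.

10.2 mV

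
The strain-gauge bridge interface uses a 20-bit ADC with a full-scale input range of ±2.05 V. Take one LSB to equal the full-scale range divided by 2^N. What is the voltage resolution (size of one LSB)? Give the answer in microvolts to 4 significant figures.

3.910 µV

Range = 2.05 − (-2.05) = 4.1 V.
2^20 = 1048576 levels.
LSB = 4.1 V / 2^20 = 3.910 µV.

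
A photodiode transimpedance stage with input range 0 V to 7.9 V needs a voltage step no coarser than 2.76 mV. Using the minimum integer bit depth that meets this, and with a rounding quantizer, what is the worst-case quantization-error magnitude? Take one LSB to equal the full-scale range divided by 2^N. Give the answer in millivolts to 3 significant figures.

0.964 mV

V_FS = 7.9 V.
7.9 V / 2.76 mV = 2862. Since 2^11 = 2048 and 2^12 = 4096, N = 12.
One LSB is 7.9 V / 4096 = 1.9287 mV.
Half an LSB is 0.964 mV.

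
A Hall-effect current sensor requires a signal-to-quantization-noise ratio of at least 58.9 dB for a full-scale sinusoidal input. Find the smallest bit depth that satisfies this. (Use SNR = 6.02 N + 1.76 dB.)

6.02 N + 1.76 ≥ 58.9 gives N ≥ 9.492, so the minimum integer is 10.

10 bits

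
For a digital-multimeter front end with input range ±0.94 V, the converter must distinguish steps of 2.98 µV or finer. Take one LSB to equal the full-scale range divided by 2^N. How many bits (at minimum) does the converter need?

20 bits

The full-scale span is 0.94 − (-0.94) = 1.88 V.
Required number of levels: 1.88/2.98 µV = 630870; smallest N with 2^N ≥ that is 20.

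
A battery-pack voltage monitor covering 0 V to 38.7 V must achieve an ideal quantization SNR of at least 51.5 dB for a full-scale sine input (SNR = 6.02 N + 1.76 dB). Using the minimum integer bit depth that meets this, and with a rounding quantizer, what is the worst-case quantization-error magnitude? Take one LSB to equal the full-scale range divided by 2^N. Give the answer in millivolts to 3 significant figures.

Span = 38.7 V.
6.02 N + 1.76 ≥ 51.5 gives N ≥ 8.262, so the minimum integer is 9.
Step size = 38.7/512 V = 75.586 mV.
Half an LSB is 37.8 mV.

37.8 mV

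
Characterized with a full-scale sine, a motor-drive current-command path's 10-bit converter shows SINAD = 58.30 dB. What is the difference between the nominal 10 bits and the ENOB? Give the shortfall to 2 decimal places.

0.61 bits

ENOB = (SINAD − 1.76)/6.02 = (58.30 − 1.76)/6.02 = 9.3920 bits.
10 − 9.3920 = 0.61 bits below nominal.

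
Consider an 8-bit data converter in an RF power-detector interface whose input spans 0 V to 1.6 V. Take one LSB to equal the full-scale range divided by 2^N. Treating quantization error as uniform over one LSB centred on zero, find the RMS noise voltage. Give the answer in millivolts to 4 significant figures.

1.804 mV

Span = 1.6 V.
LSB = 1.6 V ÷ 2^8 = 1.6/256 V = 6.25000 mV.
For a uniform distribution on [−LSB/2, +LSB/2], V_rms = LSB/√12 = 6.25000 mV/3.4641 = 1.804 mV.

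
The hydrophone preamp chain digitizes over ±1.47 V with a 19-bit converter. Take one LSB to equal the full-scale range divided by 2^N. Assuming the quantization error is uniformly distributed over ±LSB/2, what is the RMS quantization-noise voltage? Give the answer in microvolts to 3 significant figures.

1.62 µV

Range = 1.47 − (-1.47) = 2.94 V.
LSB = 2.94 V ÷ 2^19 = 2.94/524288 V = 5.6076 µV.
RMS of a uniform error over width LSB is LSB/√12 = 1.62 µV.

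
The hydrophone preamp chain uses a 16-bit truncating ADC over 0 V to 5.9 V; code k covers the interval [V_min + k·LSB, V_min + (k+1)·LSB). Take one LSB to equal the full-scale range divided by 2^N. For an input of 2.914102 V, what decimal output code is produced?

V_FS = 5.9 V. LSB = 5.9 V / 2^16 ≈ 90.03 µV.
code = ⌊(V_in − V_min)/LSB⌋ = ⌊(V_in − V_min) × 2^16 / range⌋
     = ⌊(2.914102 − (0)) × 65536 / 5.9⌋ = ⌊2.914102 × 65536/5.9⌋
     = ⌊32369.252⌋ = 32369.

32369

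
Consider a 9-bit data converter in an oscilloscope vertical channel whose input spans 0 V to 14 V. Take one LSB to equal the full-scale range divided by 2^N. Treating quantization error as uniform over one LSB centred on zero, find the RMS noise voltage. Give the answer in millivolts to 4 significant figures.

V_FS = 14 V.
LSB = 14 V ÷ 2^9 = 14/512 V = 27.3438 mV.
σ_q = LSB/√12 = 27.3438 mV/3.4641 = 7.893 mV.

7.893 mV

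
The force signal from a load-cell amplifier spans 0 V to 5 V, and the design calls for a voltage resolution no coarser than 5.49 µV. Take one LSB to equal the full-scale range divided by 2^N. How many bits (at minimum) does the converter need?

20 bits

Range is 5 V.
Need 2^N ≥ 5 V / 5.49 µV = 910700 → N_min = 20.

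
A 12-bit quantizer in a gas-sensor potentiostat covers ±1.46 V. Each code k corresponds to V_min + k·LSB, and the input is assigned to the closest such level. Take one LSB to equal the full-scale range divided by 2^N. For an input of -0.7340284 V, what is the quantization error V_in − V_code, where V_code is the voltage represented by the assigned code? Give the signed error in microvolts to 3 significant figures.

+249 µV

Range = 1.46 − (-1.46) = 2.92 V. LSB = 2.92 V / 2^12 ≈ 0.7129 mV.
Position in LSBs: (-0.7340284 − (-1.46)) × 4096/2.92 = 1018.3492; rounding gives k = 1018.
V_code = V_min + k × range/2^12 = -1.46 + 1018 × 2.92/4096 = -0.7342773438 V.
e = -0.7340284 − (-0.7342773438) = +249 µV.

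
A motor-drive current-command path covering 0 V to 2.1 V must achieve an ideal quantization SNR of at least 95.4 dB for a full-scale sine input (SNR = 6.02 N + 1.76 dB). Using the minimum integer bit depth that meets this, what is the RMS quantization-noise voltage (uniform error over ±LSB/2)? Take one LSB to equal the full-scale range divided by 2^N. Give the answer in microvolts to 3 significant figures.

9.25 µV

Range is 2.1 V.
Required N = ⌈(95.4 − 1.76)/6.02⌉ = ⌈15.555⌉ = 16.
One LSB is 2.1 V / 65536 = 32.043 µV.
RMS noise = LSB/√12 = 9.25 µV.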